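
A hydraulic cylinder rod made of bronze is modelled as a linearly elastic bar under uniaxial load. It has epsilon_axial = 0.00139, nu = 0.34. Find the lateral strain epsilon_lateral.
Model: a linearly elastic bar under uniaxial load, so epsilon_lateral = -nu·epsilon_axial.
Substitute:
  epsilon_lateral = -(0.34 × 0.00139)
  epsilon_lateral = -0.0004726
Final answer: epsilon_lateral = -0.0004726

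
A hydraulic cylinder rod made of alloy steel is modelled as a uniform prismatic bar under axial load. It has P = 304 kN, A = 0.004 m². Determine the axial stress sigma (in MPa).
Model: a uniform prismatic bar under axial load, so sigma = P / A.
Convert to SI units:
  P = 304 kN = 304000 N
Substitute:
  sigma = 304000 / 0.004
  sigma = 7.6 × 10⁷ Pa
Convert: sigma = 7.6 × 10⁷ Pa = 76 MPa
Final answer: sigma = 76 MPa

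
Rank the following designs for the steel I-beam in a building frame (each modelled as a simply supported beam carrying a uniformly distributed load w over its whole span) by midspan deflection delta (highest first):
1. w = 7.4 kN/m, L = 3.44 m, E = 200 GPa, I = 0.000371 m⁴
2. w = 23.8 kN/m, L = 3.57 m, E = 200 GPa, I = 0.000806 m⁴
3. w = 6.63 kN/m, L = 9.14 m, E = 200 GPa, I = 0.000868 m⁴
Model: a simply supported beam carrying a uniformly distributed load w over its whole span, so delta = (5·w·L^4) / (384·E·I) (SI units).
  Case 1: delta = (5 × 7400 × 3.44^4) / (384 × (2 × 10¹¹) × 0.000371) = 0.0001818 m = 0.1818 mm
  Case 2: delta = (5 × 23800 × 3.57^4) / (384 × (2 × 10¹¹) × 0.000806) = 0.0003123 m = 0.3123 mm
  Case 3: delta = (5 × 6630 × 9.14^4) / (384 × (2 × 10¹¹) × 0.000868) = 0.00347 m = 3.47 mm
Ordering: 3.47 mm (case 3) > 0.3123 mm (case 2) > 0.1818 mm (case 1)
Final answer: 3, 2, 1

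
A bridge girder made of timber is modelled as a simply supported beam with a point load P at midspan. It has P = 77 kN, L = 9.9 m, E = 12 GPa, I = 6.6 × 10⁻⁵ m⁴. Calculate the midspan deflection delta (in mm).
Model: a simply supported beam with a point load P at midspan, so delta = (P·L^3) / (48·E·I).
Convert to SI units:
  P = 77 kN = 77000 N
  E = 12 GPa = 1.2 × 10¹⁰ Pa
Substitute:
  delta = (77000 × 9.9^3) / (48 × (1.2 × 10¹⁰) × (6.6 × 10⁻⁵))
  delta = 1.965 m
Convert: delta = 1.965 m = 1965 mm
Final answer: delta = 1965 mm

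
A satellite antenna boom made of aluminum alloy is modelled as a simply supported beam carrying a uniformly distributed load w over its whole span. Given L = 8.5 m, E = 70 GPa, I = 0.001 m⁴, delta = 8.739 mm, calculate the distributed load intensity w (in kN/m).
Model: a simply supported beam carrying a uniformly distributed load w over its whole span, so delta = (5·w·L^4) / (384·E·I).
Solve for w: w = (384·delta·E·I) / (5·L^4).
Convert to SI units:
  E = 70 GPa = 7 × 10¹⁰ Pa
  delta = 8.739 mm = 0.008739 m
Substitute:
  w = (384 × 0.008739 × (7 × 10¹⁰) × 0.001) / (5 × 8.5^4)
  w = 9000 N/m
Convert: w = 9000 N/m = 9 kN/m
Final answer: w = 9 kN/m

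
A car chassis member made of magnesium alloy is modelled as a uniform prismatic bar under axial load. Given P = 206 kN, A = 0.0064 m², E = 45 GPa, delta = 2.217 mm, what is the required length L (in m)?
Model: a uniform prismatic bar under axial load, so delta = (P·L) / (A·E).
Solve for L: L = (delta·A·E) / P.
Convert to SI units:
  P = 206 kN = 206000 N
  E = 45 GPa = 4.5 × 10¹⁰ Pa
  delta = 2.217 mm = 0.002217 m
Substitute:
  L = (0.002217 × 0.0064 × (4.5 × 10¹⁰)) / 206000
  L = 3.099 m
Final answer: L = 3.099 m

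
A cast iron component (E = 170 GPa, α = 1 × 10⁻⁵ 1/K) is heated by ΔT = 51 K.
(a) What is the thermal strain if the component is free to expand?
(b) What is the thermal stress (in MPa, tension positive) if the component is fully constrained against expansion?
(a) Free thermal strain ε_th = α·ΔT = (1 × 10⁻⁵) × 51 = 0.00051
(b) Fully constrained, the expansion is suppressed, so σ = -E·α·ΔT. Convert E = 170 GPa = 1.7 × 10¹¹ Pa.
  σ = -(1.7 × 10¹¹) × (1 × 10⁻⁵) × 51 = -8.67 × 10⁷ Pa = -86.7 MPa (compressive)
Final answer: (a) ε_th = 0.00051, (b) σ = -86.7 MPa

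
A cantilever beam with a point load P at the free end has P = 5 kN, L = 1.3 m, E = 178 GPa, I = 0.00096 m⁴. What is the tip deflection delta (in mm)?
Model: a cantilever beam with a point load P at the free end, so delta = (P·L^3) / (3·E·I).
Convert to SI units:
  P = 5 kN = 5000 N
  E = 178 GPa = 1.78 × 10¹¹ Pa
Substitute:
  delta = (5000 × 1.3^3) / (3 × (1.78 × 10¹¹) × 0.00096)
  delta = 2.143 × 10⁻⁵ m
Convert: delta = 2.143 × 10⁻⁵ m = 0.02143 mm
Final answer: delta = 0.02143 mm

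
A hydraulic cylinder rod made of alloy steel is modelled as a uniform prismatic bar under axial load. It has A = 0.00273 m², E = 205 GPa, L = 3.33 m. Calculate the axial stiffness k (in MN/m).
Model: a uniform prismatic bar under axial load, so k = (A·E) / L.
Convert to SI units:
  E = 205 GPa = 2.05 × 10¹¹ Pa
Substitute:
  k = (0.00273 × (2.05 × 10¹¹)) / 3.33
  k = 1.681 × 10⁸ N/m
Convert: k = 1.681 × 10⁸ N/m = 168.1 MN/m
Final answer: k = 168.1 MN/m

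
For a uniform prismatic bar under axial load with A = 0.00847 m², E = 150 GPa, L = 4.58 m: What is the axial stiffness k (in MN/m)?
Model: a uniform prismatic bar under axial load, so k = (A·E) / L.
Convert to SI units:
  E = 150 GPa = 1.5 × 10¹¹ Pa
Substitute:
  k = (0.00847 × (1.5 × 10¹¹)) / 4.58
  k = 2.774 × 10⁸ N/m
Convert: k = 2.774 × 10⁸ N/m = 277.4 MN/m
Final answer: k = 277.4 MN/m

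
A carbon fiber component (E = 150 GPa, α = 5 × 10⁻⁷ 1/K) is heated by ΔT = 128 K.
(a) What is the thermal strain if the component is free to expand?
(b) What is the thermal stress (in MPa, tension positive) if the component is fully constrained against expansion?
(a) Free thermal strain ε_th = α·ΔT = (5 × 10⁻⁷) × 128 = 6.4 × 10⁻⁵
(b) Fully constrained, the expansion is suppressed, so σ = -E·α·ΔT. Convert E = 150 GPa = 1.5 × 10¹¹ Pa.
  σ = -(1.5 × 10¹¹) × (5 × 10⁻⁷) × 128 = -9.6 × 10⁶ Pa = -9.6 MPa (compressive)
Final answer: (a) ε_th = 6.4 × 10⁻⁵, (b) σ = -9.6 MPa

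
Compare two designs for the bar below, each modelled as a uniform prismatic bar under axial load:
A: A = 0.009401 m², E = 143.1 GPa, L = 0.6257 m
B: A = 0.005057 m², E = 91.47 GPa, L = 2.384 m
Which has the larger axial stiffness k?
Model: a uniform prismatic bar under axial load, so k = (A·E) / L (SI units).
  A: k = (0.009401 × (1.431 × 10¹¹)) / 0.6257 = 2.15 × 10⁹ N/m = 2150 MN/m
  B: k = (0.005057 × (9.147 × 10¹⁰)) / 2.384 = 1.94 × 10⁸ N/m = 194 MN/m
2150 MN/m > 194 MN/m, so A is larger.
Final answer: A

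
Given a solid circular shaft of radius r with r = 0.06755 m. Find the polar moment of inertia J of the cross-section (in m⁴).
Model: a solid circular shaft of radius r, so J = (π·r^4) / 2.
Substitute:
  J = (π × 0.06755^4) / 2
  J = 3.271 × 10⁻⁵ m⁴
Final answer: J = 3.271 × 10⁻⁵ m⁴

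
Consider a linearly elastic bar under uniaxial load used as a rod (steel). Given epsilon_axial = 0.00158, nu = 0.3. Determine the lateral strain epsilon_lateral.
Model: a linearly elastic bar under uniaxial load, so epsilon_lateral = -nu·epsilon_axial.
Substitute:
  epsilon_lateral = -(0.3 × 0.00158)
  epsilon_lateral = -0.000474
Final answer: epsilon_lateral = -0.000474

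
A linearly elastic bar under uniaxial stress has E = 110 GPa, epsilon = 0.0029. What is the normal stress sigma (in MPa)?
Model: a linearly elastic bar under uniaxial stress, so sigma = E·epsilon.
Convert to SI units:
  E = 110 GPa = 1.1 × 10¹¹ Pa
Substitute:
  sigma = (1.1 × 10¹¹) × 0.0029
  sigma = 3.19 × 10⁸ Pa
Convert: sigma = 3.19 × 10⁸ Pa = 319 MPa
Final answer: sigma = 319 MPa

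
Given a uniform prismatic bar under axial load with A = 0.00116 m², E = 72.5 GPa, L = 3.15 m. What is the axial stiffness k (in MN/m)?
Model: a uniform prismatic bar under axial load, so k = (A·E) / L.
Convert to SI units:
  E = 72.5 GPa = 7.25 × 10¹⁰ Pa
Substitute:
  k = (0.00116 × (7.25 × 10¹⁰)) / 3.15
  k = 2.67 × 10⁷ N/m
Convert: k = 2.67 × 10⁷ N/m = 26.7 MN/m
Final answer: k = 26.7 MN/m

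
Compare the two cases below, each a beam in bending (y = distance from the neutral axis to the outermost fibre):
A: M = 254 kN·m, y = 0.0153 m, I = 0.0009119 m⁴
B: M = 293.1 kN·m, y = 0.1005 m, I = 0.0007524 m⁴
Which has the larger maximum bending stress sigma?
Model: a beam in bending (y = distance from the neutral axis to the outermost fibre), so sigma = (M·y) / I (SI units).
  A: sigma = (254000 × 0.0153) / 0.0009119 = 4.262 × 10⁶ Pa = 4.262 MPa
  B: sigma = (293100 × 0.1005) / 0.0007524 = 3.915 × 10⁷ Pa = 39.15 MPa
39.15 MPa > 4.262 MPa, so B is larger.
Final answer: B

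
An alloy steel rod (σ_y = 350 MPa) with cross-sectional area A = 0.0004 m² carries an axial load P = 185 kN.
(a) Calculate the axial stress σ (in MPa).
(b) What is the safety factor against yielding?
(a) Axial stress σ = P/A. Convert P = 185 kN = 185000 N.
  σ = 185000 / 0.0004 = 4.625 × 10⁸ Pa = 462.5 MPa
(b) Safety factor SF = σ_y/σ = 350 / 462.5 = 0.7568
Final answer: (a) σ = 462.5 MPa, (b) SF = 0.7568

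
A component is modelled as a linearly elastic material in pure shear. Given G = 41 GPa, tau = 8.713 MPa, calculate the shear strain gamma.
Model: a linearly elastic material in pure shear, so tau = G·gamma.
Solve for gamma: gamma = tau / G.
Convert to SI units:
  G = 41 GPa = 4.1 × 10¹⁰ Pa
  tau = 8.713 MPa = 8.713 × 10⁶ Pa
Substitute:
  gamma = (8.713 × 10⁶) / (4.1 × 10¹⁰)
  gamma = 0.0002125
Final answer: gamma = 0.0002125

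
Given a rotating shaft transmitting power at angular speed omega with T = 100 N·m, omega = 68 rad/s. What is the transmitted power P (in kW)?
Model: a rotating shaft transmitting power at angular speed omega, so P = T·omega.
Substitute:
  P = 100 × 68
  P = 6800 W
Convert: P = 6800 W = 6.8 kW
Final answer: P = 6.8 kW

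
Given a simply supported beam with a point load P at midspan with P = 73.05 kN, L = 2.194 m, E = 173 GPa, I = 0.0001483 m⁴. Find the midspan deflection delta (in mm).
Model: a simply supported beam with a point load P at midspan, so delta = (P·L^3) / (48·E·I).
Convert to SI units:
  P = 73.05 kN = 73050 N
  E = 173 GPa = 1.73 × 10¹¹ Pa
Substitute:
  delta = (73050 × 2.194^3) / (48 × (1.73 × 10¹¹) × 0.0001483)
  delta = 0.0006265 m
Convert: delta = 0.0006265 m = 0.6265 mm
Final answer: delta = 0.6265 mm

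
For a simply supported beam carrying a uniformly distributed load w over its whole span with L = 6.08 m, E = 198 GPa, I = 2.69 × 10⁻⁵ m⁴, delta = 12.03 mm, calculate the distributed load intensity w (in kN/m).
Model: a simply supported beam carrying a uniformly distributed load w over its whole span, so delta = (5·w·L^4) / (384·E·I).
Solve for w: w = (384·delta·E·I) / (5·L^4).
Convert to SI units:
  E = 198 GPa = 1.98 × 10¹¹ Pa
  delta = 12.03 mm = 0.01203 m
Substitute:
  w = (384 × 0.01203 × (1.98 × 10¹¹) × (2.69 × 10⁻⁵)) / (5 × 6.08^4)
  w = 3601 N/m
Convert: w = 3601 N/m = 3.601 kN/m
Final answer: w = 3.601 kN/m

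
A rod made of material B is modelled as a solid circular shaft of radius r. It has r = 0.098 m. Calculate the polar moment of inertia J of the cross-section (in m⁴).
Model: a solid circular shaft of radius r, so J = (π·r^4) / 2.
Substitute:
  J = (π × 0.098^4) / 2
  J = 0.0001449 m⁴
Final answer: J = 0.0001449 m⁴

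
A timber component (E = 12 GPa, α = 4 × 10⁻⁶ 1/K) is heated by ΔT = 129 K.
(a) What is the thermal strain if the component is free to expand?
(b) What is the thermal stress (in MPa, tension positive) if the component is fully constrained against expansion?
(a) Free thermal strain ε_th = α·ΔT = (4 × 10⁻⁶) × 129 = 0.000516
(b) Fully constrained, the expansion is suppressed, so σ = -E·α·ΔT. Convert E = 12 GPa = 1.2 × 10¹⁰ Pa.
  σ = -(1.2 × 10¹⁰) × (4 × 10⁻⁶) × 129 = -6.192 × 10⁶ Pa = -6.192 MPa (compressive)
Final answer: (a) ε_th = 0.000516, (b) σ = -6.192 MPa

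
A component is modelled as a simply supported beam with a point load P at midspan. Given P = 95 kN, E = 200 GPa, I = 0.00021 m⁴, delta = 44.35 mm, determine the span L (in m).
Model: a simply supported beam with a point load P at midspan, so delta = (P·L^3) / (48·E·I).
Solve for L: L = ((48·delta·E·I) / P)^(1/3).
Convert to SI units:
  P = 95 kN = 95000 N
  E = 200 GPa = 2 × 10¹¹ Pa
  delta = 44.35 mm = 0.04435 m
Substitute:
  L = ((48 × 0.04435 × (2 × 10¹¹) × 0.00021) / 95000)^(1/3)
  L = 9.8 m
Final answer: L = 9.8 m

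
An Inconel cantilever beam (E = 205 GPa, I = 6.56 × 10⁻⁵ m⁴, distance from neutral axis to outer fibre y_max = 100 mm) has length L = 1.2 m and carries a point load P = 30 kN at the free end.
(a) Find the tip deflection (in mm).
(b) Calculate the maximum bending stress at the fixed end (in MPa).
(a) Tip deflection of a cantilever with an end point load: δ = P·L^3 / (3·E·I). Convert P = 30 kN = 30000 N, E = 205 GPa = 2.05 × 10¹¹ Pa.
  δ = (30000 × 1.2^3) / (3 × (2.05 × 10¹¹) × (6.56 × 10⁻⁵)) = 0.001285 m = 1.285 mm
(b) Maximum bending moment at the fixed end: M = P·L = 30000 × 1.2 = 36000 N·m. Convert y_max = 100 mm = 0.1 m.
  σ = M·y_max / I = (36000 × 0.1) / (6.56 × 10⁻⁵) = 5.488 × 10⁷ Pa = 54.88 MPa
Final answer: (a) δ = 1.285 mm, (b) σ = 54.88 MPa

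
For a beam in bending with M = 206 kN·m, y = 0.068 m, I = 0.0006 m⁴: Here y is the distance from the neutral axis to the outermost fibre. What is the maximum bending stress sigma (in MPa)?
Model: a beam in bending, so sigma = (M·y) / I.
Convert to SI units:
  M = 206 kN·m = 206000 N·m
Substitute:
  sigma = (206000 × 0.068) / 0.0006
  sigma = 2.335 × 10⁷ Pa
Convert: sigma = 2.335 × 10⁷ Pa = 23.35 MPa
Final answer: sigma = 23.35 MPa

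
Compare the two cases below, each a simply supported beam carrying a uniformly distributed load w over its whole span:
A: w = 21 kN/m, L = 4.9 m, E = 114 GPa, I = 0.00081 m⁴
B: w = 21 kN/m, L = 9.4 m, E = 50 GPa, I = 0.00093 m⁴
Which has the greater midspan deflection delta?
Model: a simply supported beam carrying a uniformly distributed load w over its whole span, so delta = (5·w·L^4) / (384·E·I) (SI units).
  A: delta = (5 × 21000 × 4.9^4) / (384 × (1.14 × 10¹¹) × 0.00081) = 0.001707 m = 1.707 mm
  B: delta = (5 × 21000 × 9.4^4) / (384 × (5 × 10¹⁰) × 0.00093) = 0.04591 m = 45.91 mm
45.91 mm > 1.707 mm, so B is larger.
Final answer: B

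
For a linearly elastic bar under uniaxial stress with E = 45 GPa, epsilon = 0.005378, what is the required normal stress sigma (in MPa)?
Model: a linearly elastic bar under uniaxial stress, so epsilon = sigma / E.
Solve for sigma: sigma = epsilon·E.
Convert to SI units:
  E = 45 GPa = 4.5 × 10¹⁰ Pa
Substitute:
  sigma = 0.005378 × (4.5 × 10¹⁰)
  sigma = 2.42 × 10⁸ Pa
Convert: sigma = 2.42 × 10⁸ Pa = 242 MPa
Final answer: sigma = 242 MPa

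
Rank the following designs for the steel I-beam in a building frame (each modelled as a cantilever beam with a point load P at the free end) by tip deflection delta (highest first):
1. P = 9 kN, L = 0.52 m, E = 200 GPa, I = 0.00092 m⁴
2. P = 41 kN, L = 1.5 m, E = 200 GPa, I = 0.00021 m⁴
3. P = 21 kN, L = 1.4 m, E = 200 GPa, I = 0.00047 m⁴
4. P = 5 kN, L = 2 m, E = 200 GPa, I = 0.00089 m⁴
Model: a cantilever beam with a point load P at the free end, so delta = (P·L^3) / (3·E·I) (SI units).
  Case 1: delta = (9000 × 0.52^3) / (3 × (2 × 10¹¹) × 0.00092) = 2.293 × 10⁻⁶ m = 0.002293 mm
  Case 2: delta = (41000 × 1.5^3) / (3 × (2 × 10¹¹) × 0.00021) = 0.001098 m = 1.098 mm
  Case 3: delta = (21000 × 1.4^3) / (3 × (2 × 10¹¹) × 0.00047) = 0.0002043 m = 0.2043 mm
  Case 4: delta = (5000 × 2^3) / (3 × (2 × 10¹¹) × 0.00089) = 7.491 × 10⁻⁵ m = 0.07491 mm
Ordering: 1.098 mm (case 2) > 0.2043 mm (case 3) > 0.07491 mm (case 4) > 0.002293 mm (case 1)
Final answer: 2, 3, 4, 1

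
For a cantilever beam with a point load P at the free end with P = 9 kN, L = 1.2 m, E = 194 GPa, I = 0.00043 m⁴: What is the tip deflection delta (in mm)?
Model: a cantilever beam with a point load P at the free end, so delta = (P·L^3) / (3·E·I).
Convert to SI units:
  P = 9 kN = 9000 N
  E = 194 GPa = 1.94 × 10¹¹ Pa
Substitute:
  delta = (9000 × 1.2^3) / (3 × (1.94 × 10¹¹) × 0.00043)
  delta = 6.214 × 10⁻⁵ m
Convert: delta = 6.214 × 10⁻⁵ m = 0.06214 mm
Final answer: delta = 0.06214 mm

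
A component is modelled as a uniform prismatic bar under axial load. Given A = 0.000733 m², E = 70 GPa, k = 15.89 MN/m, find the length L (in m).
Model: a uniform prismatic bar under axial load, so k = (A·E) / L.
Solve for L: L = (A·E) / k.
Convert to SI units:
  E = 70 GPa = 7 × 10¹⁰ Pa
  k = 15.89 MN/m = 1.589 × 10⁷ N/m
Substitute:
  L = (0.000733 × (7 × 10¹⁰)) / (1.589 × 10⁷)
  L = 3.229 m
Final answer: L = 3.229 m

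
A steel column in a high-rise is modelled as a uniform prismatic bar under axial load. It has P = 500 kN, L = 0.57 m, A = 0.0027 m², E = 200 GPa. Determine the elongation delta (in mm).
Model: a uniform prismatic bar under axial load, so delta = (P·L) / (A·E).
Convert to SI units:
  P = 500 kN = 500000 N
  E = 200 GPa = 2 × 10¹¹ Pa
Substitute:
  delta = (500000 × 0.57) / (0.0027 × (2 × 10¹¹))
  delta = 0.0005278 m
Convert: delta = 0.0005278 m = 0.5278 mm
Final answer: delta = 0.5278 mm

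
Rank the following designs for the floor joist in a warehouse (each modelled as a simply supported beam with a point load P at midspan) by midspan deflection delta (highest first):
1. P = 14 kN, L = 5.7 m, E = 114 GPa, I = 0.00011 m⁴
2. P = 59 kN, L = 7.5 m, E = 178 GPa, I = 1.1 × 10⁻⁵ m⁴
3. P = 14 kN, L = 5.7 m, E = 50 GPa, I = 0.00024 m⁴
Model: a simply supported beam with a point load P at midspan, so delta = (P·L^3) / (48·E·I) (SI units).
  Case 1: delta = (14000 × 5.7^3) / (48 × (1.14 × 10¹¹) × 0.00011) = 0.004307 m = 4.307 mm
  Case 2: delta = (59000 × 7.5^3) / (48 × (1.78 × 10¹¹) × (1.1 × 10⁻⁵)) = 0.2648 m = 264.8 mm
  Case 3: delta = (14000 × 5.7^3) / (48 × (5 × 10¹⁰) × 0.00024) = 0.004501 m = 4.501 mm
Ordering: 264.8 mm (case 2) > 4.501 mm (case 3) > 4.307 mm (case 1)
Final answer: 2, 3, 1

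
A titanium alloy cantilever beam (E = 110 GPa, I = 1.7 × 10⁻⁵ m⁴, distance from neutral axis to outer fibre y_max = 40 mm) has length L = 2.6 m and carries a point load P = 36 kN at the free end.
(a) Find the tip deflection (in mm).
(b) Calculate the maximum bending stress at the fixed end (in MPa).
(a) Tip deflection of a cantilever with an end point load: δ = P·L^3 / (3·E·I). Convert P = 36 kN = 36000 N, E = 110 GPa = 1.1 × 10¹¹ Pa.
  δ = (36000 × 2.6^3) / (3 × (1.1 × 10¹¹) × (1.7 × 10⁻⁵)) = 0.1128 m = 112.8 mm
(b) Maximum bending moment at the fixed end: M = P·L = 36000 × 2.6 = 93600 N·m. Convert y_max = 40 mm = 0.04 m.
  σ = M·y_max / I = (93600 × 0.04) / (1.7 × 10⁻⁵) = 2.202 × 10⁸ Pa = 220.2 MPa
Final answer: (a) δ = 112.8 mm, (b) σ = 220.2 MPa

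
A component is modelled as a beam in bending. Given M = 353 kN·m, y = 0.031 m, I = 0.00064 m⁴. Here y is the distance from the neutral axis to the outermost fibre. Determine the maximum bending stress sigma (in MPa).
Model: a beam in bending, so sigma = (M·y) / I.
Convert to SI units:
  M = 353 kN·m = 353000 N·m
Substitute:
  sigma = (353000 × 0.031) / 0.00064
  sigma = 1.71 × 10⁷ Pa
Convert: sigma = 1.71 × 10⁷ Pa = 17.1 MPa
Final answer: sigma = 17.1 MPa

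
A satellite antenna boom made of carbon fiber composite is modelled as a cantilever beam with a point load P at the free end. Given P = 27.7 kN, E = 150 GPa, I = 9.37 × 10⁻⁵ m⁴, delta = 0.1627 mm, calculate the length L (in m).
Model: a cantilever beam with a point load P at the free end, so delta = (P·L^3) / (3·E·I).
Solve for L: L = ((3·delta·E·I) / P)^(1/3).
Convert to SI units:
  P = 27.7 kN = 27700 N
  E = 150 GPa = 1.5 × 10¹¹ Pa
  delta = 0.1627 mm = 0.0001627 m
Substitute:
  L = ((3 × 0.0001627 × (1.5 × 10¹¹) × (9.37 × 10⁻⁵)) / 27700)^(1/3)
  L = 0.628 m
Final answer: L = 0.628 m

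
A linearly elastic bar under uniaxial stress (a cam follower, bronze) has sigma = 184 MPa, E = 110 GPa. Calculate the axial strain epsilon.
Model: a linearly elastic bar under uniaxial stress, so epsilon = sigma / E.
Convert to SI units:
  sigma = 184 MPa = 1.84 × 10⁸ Pa
  E = 110 GPa = 1.1 × 10¹¹ Pa
Substitute:
  epsilon = (1.84 × 10⁸) / (1.1 × 10¹¹)
  epsilon = 0.001673
Final answer: epsilon = 0.001673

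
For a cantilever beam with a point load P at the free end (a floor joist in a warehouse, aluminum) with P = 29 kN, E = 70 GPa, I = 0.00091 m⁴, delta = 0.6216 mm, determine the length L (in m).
Model: a cantilever beam with a point load P at the free end, so delta = (P·L^3) / (3·E·I).
Solve for L: L = ((3·delta·E·I) / P)^(1/3).
Convert to SI units:
  P = 29 kN = 29000 N
  E = 70 GPa = 7 × 10¹⁰ Pa
  delta = 0.6216 mm = 0.0006216 m
Substitute:
  L = ((3 × 0.0006216 × (7 × 10¹⁰) × 0.00091) / 29000)^(1/3)
  L = 1.6 m
Final answer: L = 1.6 m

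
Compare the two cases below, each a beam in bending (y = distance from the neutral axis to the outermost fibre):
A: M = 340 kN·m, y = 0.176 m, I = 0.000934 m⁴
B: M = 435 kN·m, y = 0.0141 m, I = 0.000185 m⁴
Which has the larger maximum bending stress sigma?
Model: a beam in bending (y = distance from the neutral axis to the outermost fibre), so sigma = (M·y) / I (SI units).
  A: sigma = (340000 × 0.176) / 0.000934 = 6.407 × 10⁷ Pa = 64.07 MPa
  B: sigma = (435000 × 0.0141) / 0.000185 = 3.315 × 10⁷ Pa = 33.15 MPa
64.07 MPa > 33.15 MPa, so A is larger.
Final answer: A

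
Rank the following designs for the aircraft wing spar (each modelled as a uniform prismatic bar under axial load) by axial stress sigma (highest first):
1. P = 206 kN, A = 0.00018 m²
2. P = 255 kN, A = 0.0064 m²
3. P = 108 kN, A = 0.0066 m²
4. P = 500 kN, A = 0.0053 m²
Model: a uniform prismatic bar under axial load, so sigma = P / A (SI units).
  Case 1: sigma = 206000 / 0.00018 = 1.144 × 10⁹ Pa = 1144 MPa
  Case 2: sigma = 255000 / 0.0064 = 3.984 × 10⁷ Pa = 39.84 MPa
  Case 3: sigma = 108000 / 0.0066 = 1.636 × 10⁷ Pa = 16.36 MPa
  Case 4: sigma = 500000 / 0.0053 = 9.434 × 10⁷ Pa = 94.34 MPa
Ordering: 1144 MPa (case 1) > 94.34 MPa (case 4) > 39.84 MPa (case 2) > 16.36 MPa (case 3)
Final answer: 1, 4, 2, 3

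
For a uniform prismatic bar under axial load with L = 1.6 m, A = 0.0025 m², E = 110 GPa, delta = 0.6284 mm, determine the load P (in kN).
Model: a uniform prismatic bar under axial load, so delta = (P·L) / (A·E).
Solve for P: P = (delta·A·E) / L.
Convert to SI units:
  E = 110 GPa = 1.1 × 10¹¹ Pa
  delta = 0.6284 mm = 0.0006284 m
Substitute:
  P = (0.0006284 × 0.0025 × (1.1 × 10¹¹)) / 1.6
  P = 108000 N
Convert: P = 108000 N = 108 kN
Final answer: P = 108 kN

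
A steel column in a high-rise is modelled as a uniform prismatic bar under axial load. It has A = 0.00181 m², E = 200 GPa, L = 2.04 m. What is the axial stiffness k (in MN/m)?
Model: a uniform prismatic bar under axial load, so k = (A·E) / L.
Convert to SI units:
  E = 200 GPa = 2 × 10¹¹ Pa
Substitute:
  k = (0.00181 × (2 × 10¹¹)) / 2.04
  k = 1.775 × 10⁸ N/m
Convert: k = 1.775 × 10⁸ N/m = 177.5 MN/m
Final answer: k = 177.5 MN/m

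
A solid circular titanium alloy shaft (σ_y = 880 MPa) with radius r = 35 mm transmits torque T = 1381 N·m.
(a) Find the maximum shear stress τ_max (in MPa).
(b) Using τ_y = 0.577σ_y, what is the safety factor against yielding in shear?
(a) For a solid circular shaft, τ_max = T·r/J with J = π·r^4/2, i.e. τ_max = 2·T / (π·r^3). Convert r = 35 mm = 0.035 m.
  τ_max = (2 × 1381) / (π × 0.035^3) = 2.051 × 10⁷ Pa = 20.51 MPa
(b) τ_y = 0.577 × 880 = 507.76 MPa
  SF = τ_y/τ_max = 507.76 / 20.51 = 24.76
Final answer: (a) τ_max = 20.51 MPa, (b) SF = 24.76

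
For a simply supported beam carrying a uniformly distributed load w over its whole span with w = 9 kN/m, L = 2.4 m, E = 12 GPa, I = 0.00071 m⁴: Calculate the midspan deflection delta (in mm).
Model: a simply supported beam carrying a uniformly distributed load w over its whole span, so delta = (5·w·L^4) / (384·E·I).
Convert to SI units:
  w = 9 kN/m = 9000 N/m
  E = 12 GPa = 1.2 × 10¹⁰ Pa
Substitute:
  delta = (5 × 9000 × 2.4^4) / (384 × (1.2 × 10¹⁰) × 0.00071)
  delta = 0.0004563 m
Convert: delta = 0.0004563 m = 0.4563 mm
Final answer: delta = 0.4563 mm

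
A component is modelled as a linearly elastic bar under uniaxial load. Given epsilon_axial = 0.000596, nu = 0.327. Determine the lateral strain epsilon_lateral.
Model: a linearly elastic bar under uniaxial load, so epsilon_lateral = -nu·epsilon_axial.
Substitute:
  epsilon_lateral = -(0.327 × 0.000596)
  epsilon_lateral = -0.0001949
Final answer: epsilon_lateral = -0.0001949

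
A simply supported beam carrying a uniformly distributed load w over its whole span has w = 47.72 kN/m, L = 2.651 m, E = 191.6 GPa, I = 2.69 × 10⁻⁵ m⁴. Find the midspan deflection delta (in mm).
Model: a simply supported beam carrying a uniformly distributed load w over its whole span, so delta = (5·w·L^4) / (384·E·I).
Convert to SI units:
  w = 47.72 kN/m = 47720 N/m
  E = 191.6 GPa = 1.916 × 10¹¹ Pa
Substitute:
  delta = (5 × 47720 × 2.651^4) / (384 × (1.916 × 10¹¹) × (2.69 × 10⁻⁵))
  delta = 0.005954 m
Convert: delta = 0.005954 m = 5.954 mm
Final answer: delta = 5.954 mm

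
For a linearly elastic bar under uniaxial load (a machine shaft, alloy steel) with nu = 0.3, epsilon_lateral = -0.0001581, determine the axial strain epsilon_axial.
Model: a linearly elastic bar under uniaxial load, so epsilon_lateral = -nu·epsilon_axial.
Solve for epsilon_axial: epsilon_axial = -epsilon_lateral / nu.
Substitute:
  epsilon_axial = -(-0.0001581) / 0.3
  epsilon_axial = 0.000527
Final answer: epsilon_axial = 0.000527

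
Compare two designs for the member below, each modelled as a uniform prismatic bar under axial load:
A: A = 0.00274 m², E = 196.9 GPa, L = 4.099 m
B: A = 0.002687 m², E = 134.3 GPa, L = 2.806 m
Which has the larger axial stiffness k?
Model: a uniform prismatic bar under axial load, so k = (A·E) / L (SI units).
  A: k = (0.00274 × (1.969 × 10¹¹)) / 4.099 = 1.316 × 10⁸ N/m = 131.6 MN/m
  B: k = (0.002687 × (1.343 × 10¹¹)) / 2.806 = 1.286 × 10⁸ N/m = 128.6 MN/m
131.6 MN/m > 128.6 MN/m, so A is larger.
Final answer: A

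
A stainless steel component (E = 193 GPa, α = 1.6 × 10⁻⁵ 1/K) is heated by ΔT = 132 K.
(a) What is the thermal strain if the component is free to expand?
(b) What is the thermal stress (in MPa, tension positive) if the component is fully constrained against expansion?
(a) Free thermal strain ε_th = α·ΔT = (1.6 × 10⁻⁵) × 132 = 0.002112
(b) Fully constrained, the expansion is suppressed, so σ = -E·α·ΔT. Convert E = 193 GPa = 1.93 × 10¹¹ Pa.
  σ = -(1.93 × 10¹¹) × (1.6 × 10⁻⁵) × 132 = -4.076 × 10⁸ Pa = -407.6 MPa (compressive)
Final answer: (a) ε_th = 0.002112, (b) σ = -407.6 MPa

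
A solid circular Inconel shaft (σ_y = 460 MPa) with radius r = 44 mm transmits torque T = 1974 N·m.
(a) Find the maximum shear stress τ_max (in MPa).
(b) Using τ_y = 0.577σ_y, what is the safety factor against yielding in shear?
(a) For a solid circular shaft, τ_max = T·r/J with J = π·r^4/2, i.e. τ_max = 2·T / (π·r^3). Convert r = 44 mm = 0.044 m.
  τ_max = (2 × 1974) / (π × 0.044^3) = 1.475 × 10⁷ Pa = 14.75 MPa
(b) τ_y = 0.577 × 460 = 265.42 MPa
  SF = τ_y/τ_max = 265.42 / 14.75 = 17.99
Final answer: (a) τ_max = 14.75 MPa, (b) SF = 17.99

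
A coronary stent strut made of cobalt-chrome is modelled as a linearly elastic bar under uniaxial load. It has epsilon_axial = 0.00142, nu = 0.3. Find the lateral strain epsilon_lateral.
Model: a linearly elastic bar under uniaxial load, so epsilon_lateral = -nu·epsilon_axial.
Substitute:
  epsilon_lateral = -(0.3 × 0.00142)
  epsilon_lateral = -0.000426
Final answer: epsilon_lateral = -0.000426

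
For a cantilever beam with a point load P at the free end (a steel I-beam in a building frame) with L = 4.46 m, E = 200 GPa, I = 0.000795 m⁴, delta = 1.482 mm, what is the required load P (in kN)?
Model: a cantilever beam with a point load P at the free end, so delta = (P·L^3) / (3·E·I).
Solve for P: P = (3·delta·E·I) / L^3.
Convert to SI units:
  E = 200 GPa = 2 × 10¹¹ Pa
  delta = 1.482 mm = 0.001482 m
Substitute:
  P = (3 × 0.001482 × (2 × 10¹¹) × 0.000795) / 4.46^3
  P = 7968 N
Convert: P = 7968 N = 7.968 kN
Final answer: P = 7.968 kN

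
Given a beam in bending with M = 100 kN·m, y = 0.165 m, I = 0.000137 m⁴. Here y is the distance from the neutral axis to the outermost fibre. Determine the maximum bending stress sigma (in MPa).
Model: a beam in bending, so sigma = (M·y) / I.
Convert to SI units:
  M = 100 kN·m = 100000 N·m
Substitute:
  sigma = (100000 × 0.165) / 0.000137
  sigma = 1.204 × 10⁸ Pa
Convert: sigma = 1.204 × 10⁸ Pa = 120.4 MPa
Final answer: sigma = 120.4 MPa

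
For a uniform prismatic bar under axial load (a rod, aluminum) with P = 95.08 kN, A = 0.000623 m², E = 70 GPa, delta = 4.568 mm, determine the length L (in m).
Model: a uniform prismatic bar under axial load, so delta = (P·L) / (A·E).
Solve for L: L = (delta·A·E) / P.
Convert to SI units:
  P = 95.08 kN = 95080 N
  E = 70 GPa = 7 × 10¹⁰ Pa
  delta = 4.568 mm = 0.004568 m
Substitute:
  L = (0.004568 × 0.000623 × (7 × 10¹⁰)) / 95080
  L = 2.095 m
Final answer: L = 2.095 m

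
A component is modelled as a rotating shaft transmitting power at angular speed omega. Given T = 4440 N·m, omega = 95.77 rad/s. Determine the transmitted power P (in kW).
Model: a rotating shaft transmitting power at angular speed omega, so P = T·omega.
Substitute:
  P = 4440 × 95.77
  P = 425200 W
Convert: P = 425200 W = 425.2 kW
Final answer: P = 425.2 kW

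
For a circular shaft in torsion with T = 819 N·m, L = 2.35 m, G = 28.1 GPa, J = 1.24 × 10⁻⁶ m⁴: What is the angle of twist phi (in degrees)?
Model: a circular shaft in torsion, so phi = (T·L) / (G·J).
Convert to SI units:
  G = 28.1 GPa = 2.81 × 10¹⁰ Pa
Substitute:
  phi = (819 × 2.35) / ((2.81 × 10¹⁰) × (1.24 × 10⁻⁶))
  phi = 0.05524 rad
Convert to degrees: phi = 0.05524 × 180/π = 3.165°
Final answer: phi = 3.165°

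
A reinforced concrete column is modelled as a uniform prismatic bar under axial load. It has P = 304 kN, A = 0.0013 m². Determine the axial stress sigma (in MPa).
Model: a uniform prismatic bar under axial load, so sigma = P / A.
Convert to SI units:
  P = 304 kN = 304000 N
Substitute:
  sigma = 304000 / 0.0013
  sigma = 2.338 × 10⁸ Pa
Convert: sigma = 2.338 × 10⁸ Pa = 233.8 MPa
Final answer: sigma = 233.8 MPa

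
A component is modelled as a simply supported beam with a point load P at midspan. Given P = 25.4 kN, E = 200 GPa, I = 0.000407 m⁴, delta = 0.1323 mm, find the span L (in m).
Model: a simply supported beam with a point load P at midspan, so delta = (P·L^3) / (48·E·I).
Solve for L: L = ((48·delta·E·I) / P)^(1/3).
Convert to SI units:
  P = 25.4 kN = 25400 N
  E = 200 GPa = 2 × 10¹¹ Pa
  delta = 0.1323 mm = 0.0001323 m
Substitute:
  L = ((48 × 0.0001323 × (2 × 10¹¹) × 0.000407) / 25400)^(1/3)
  L = 2.73 m
Final answer: L = 2.73 m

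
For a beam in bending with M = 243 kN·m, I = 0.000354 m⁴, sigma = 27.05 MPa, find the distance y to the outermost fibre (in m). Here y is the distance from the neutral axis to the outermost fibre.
Model: a beam in bending, so sigma = (M·y) / I.
Solve for y: y = (sigma·I) / M.
Convert to SI units:
  M = 243 kN·m = 243000 N·m
  sigma = 27.05 MPa = 2.705 × 10⁷ Pa
Substitute:
  y = ((2.705 × 10⁷) × 0.000354) / 243000
  y = 0.03941 m
Final answer: y = 0.03941 m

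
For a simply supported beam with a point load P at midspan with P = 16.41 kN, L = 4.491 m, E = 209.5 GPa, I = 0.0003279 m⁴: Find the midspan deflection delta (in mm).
Model: a simply supported beam with a point load P at midspan, so delta = (P·L^3) / (48·E·I).
Convert to SI units:
  P = 16.41 kN = 16410 N
  E = 209.5 GPa = 2.095 × 10¹¹ Pa
Substitute:
  delta = (16410 × 4.491^3) / (48 × (2.095 × 10¹¹) × 0.0003279)
  delta = 0.0004508 m
Convert: delta = 0.0004508 m = 0.4508 mm
Final answer: delta = 0.4508 mm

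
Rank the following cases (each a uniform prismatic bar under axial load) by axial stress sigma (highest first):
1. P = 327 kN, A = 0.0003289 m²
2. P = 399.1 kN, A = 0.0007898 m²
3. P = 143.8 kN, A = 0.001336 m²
Model: a uniform prismatic bar under axial load, so sigma = P / A (SI units).
  Case 1: sigma = 327000 / 0.0003289 = 9.942 × 10⁸ Pa = 994.2 MPa
  Case 2: sigma = 399100 / 0.0007898 = 5.053 × 10⁸ Pa = 505.3 MPa
  Case 3: sigma = 143800 / 0.001336 = 1.076 × 10⁸ Pa = 107.6 MPa
Ordering: 994.2 MPa (case 1) > 505.3 MPa (case 2) > 107.6 MPa (case 3)
Final answer: 1, 2, 3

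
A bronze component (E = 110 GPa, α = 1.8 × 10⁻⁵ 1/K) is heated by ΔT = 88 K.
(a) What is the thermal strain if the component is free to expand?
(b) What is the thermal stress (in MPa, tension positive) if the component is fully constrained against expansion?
(a) Free thermal strain ε_th = α·ΔT = (1.8 × 10⁻⁵) × 88 = 0.001584
(b) Fully constrained, the expansion is suppressed, so σ = -E·α·ΔT. Convert E = 110 GPa = 1.1 × 10¹¹ Pa.
  σ = -(1.1 × 10¹¹) × (1.8 × 10⁻⁵) × 88 = -1.742 × 10⁸ Pa = -174.2 MPa (compressive)
Final answer: (a) ε_th = 0.001584, (b) σ = -174.2 MPa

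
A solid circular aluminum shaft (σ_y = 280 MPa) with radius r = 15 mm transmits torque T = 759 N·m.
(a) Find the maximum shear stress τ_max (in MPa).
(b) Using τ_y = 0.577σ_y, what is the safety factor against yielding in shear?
(a) For a solid circular shaft, τ_max = T·r/J with J = π·r^4/2, i.e. τ_max = 2·T / (π·r^3). Convert r = 15 mm = 0.015 m.
  τ_max = (2 × 759) / (π × 0.015^3) = 1.432 × 10⁸ Pa = 143.2 MPa
(b) τ_y = 0.577 × 280 = 161.56 MPa
  SF = τ_y/τ_max = 161.56 / 143.2 = 1.128
Final answer: (a) τ_max = 143.2 MPa, (b) SF = 1.128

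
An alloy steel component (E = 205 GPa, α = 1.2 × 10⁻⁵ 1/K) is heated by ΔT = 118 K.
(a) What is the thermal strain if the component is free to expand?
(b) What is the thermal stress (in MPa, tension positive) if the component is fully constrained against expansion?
(a) Free thermal strain ε_th = α·ΔT = (1.2 × 10⁻⁵) × 118 = 0.001416
(b) Fully constrained, the expansion is suppressed, so σ = -E·α·ΔT. Convert E = 205 GPa = 2.05 × 10¹¹ Pa.
  σ = -(2.05 × 10¹¹) × (1.2 × 10⁻⁵) × 118 = -2.903 × 10⁸ Pa = -290.3 MPa (compressive)
Final answer: (a) ε_th = 0.001416, (b) σ = -290.3 MPa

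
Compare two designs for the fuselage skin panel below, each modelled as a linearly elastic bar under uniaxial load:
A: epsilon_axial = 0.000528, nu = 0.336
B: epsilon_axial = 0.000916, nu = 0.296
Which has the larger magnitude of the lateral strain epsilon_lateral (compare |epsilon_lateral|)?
Model: a linearly elastic bar under uniaxial load, so epsilon_lateral = -nu·epsilon_axial (SI units).
  A: epsilon_lateral = -(0.336 × 0.000528) = -0.0001774
  B: epsilon_lateral = -(0.296 × 0.000916) = -0.0002711
|epsilon_lateral|: A = 0.0001774, B = 0.0002711, so B is larger in magnitude.
Final answer: B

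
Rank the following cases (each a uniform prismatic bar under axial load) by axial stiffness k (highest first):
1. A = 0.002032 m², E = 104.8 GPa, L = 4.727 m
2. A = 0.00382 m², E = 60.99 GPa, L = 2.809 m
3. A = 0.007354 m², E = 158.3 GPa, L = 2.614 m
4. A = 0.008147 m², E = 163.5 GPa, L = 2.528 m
Model: a uniform prismatic bar under axial load, so k = (A·E) / L (SI units).
  Case 1: k = (0.002032 × (1.048 × 10¹¹)) / 4.727 = 4.505 × 10⁷ N/m = 45.05 MN/m
  Case 2: k = (0.00382 × (6.099 × 10¹⁰)) / 2.809 = 8.294 × 10⁷ N/m = 82.94 MN/m
  Case 3: k = (0.007354 × (1.583 × 10¹¹)) / 2.614 = 4.453 × 10⁸ N/m = 445.3 MN/m
  Case 4: k = (0.008147 × (1.635 × 10¹¹)) / 2.528 = 5.269 × 10⁸ N/m = 526.9 MN/m
Ordering: 526.9 MN/m (case 4) > 445.3 MN/m (case 3) > 82.94 MN/m (case 2) > 45.05 MN/m (case 1)
Final answer: 4, 3, 2, 1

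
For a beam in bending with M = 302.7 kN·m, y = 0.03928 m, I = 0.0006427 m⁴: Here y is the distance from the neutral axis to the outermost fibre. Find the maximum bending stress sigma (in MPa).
Model: a beam in bending, so sigma = (M·y) / I.
Convert to SI units:
  M = 302.7 kN·m = 302700 N·m
Substitute:
  sigma = (302700 × 0.03928) / 0.0006427
  sigma = 1.85 × 10⁷ Pa
Convert: sigma = 1.85 × 10⁷ Pa = 18.5 MPa
Final answer: sigma = 18.5 MPa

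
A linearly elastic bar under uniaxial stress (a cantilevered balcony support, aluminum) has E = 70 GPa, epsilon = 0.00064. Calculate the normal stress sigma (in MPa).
Model: a linearly elastic bar under uniaxial stress, so sigma = E·epsilon.
Convert to SI units:
  E = 70 GPa = 7 × 10¹⁰ Pa
Substitute:
  sigma = (7 × 10¹⁰) × 0.00064
  sigma = 4.48 × 10⁷ Pa
Convert: sigma = 4.48 × 10⁷ Pa = 44.8 MPa
Final answer: sigma = 44.8 MPa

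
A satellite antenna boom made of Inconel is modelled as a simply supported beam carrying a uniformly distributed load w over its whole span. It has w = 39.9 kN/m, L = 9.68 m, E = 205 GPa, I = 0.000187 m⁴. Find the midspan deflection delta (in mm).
Model: a simply supported beam carrying a uniformly distributed load w over its whole span, so delta = (5·w·L^4) / (384·E·I).
Convert to SI units:
  w = 39.9 kN/m = 39900 N/m
  E = 205 GPa = 2.05 × 10¹¹ Pa
Substitute:
  delta = (5 × 39900 × 9.68^4) / (384 × (2.05 × 10¹¹) × 0.000187)
  delta = 0.119 m
Convert: delta = 0.119 m = 119 mm
Final answer: delta = 119 mm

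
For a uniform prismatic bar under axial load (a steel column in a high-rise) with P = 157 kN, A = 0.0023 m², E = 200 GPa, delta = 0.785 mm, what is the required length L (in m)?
Model: a uniform prismatic bar under axial load, so delta = (P·L) / (A·E).
Solve for L: L = (delta·A·E) / P.
Convert to SI units:
  P = 157 kN = 157000 N
  E = 200 GPa = 2 × 10¹¹ Pa
  delta = 0.785 mm = 0.000785 m
Substitute:
  L = (0.000785 × 0.0023 × (2 × 10¹¹)) / 157000
  L = 2.3 m
Final answer: L = 2.3 m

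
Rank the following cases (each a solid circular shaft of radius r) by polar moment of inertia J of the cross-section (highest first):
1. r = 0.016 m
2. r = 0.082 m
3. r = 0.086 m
Model: a solid circular shaft of radius r, so J = (π·r^4) / 2 (SI units).
  Case 1: J = (π × 0.016^4) / 2 = 1.029 × 10⁻⁷ m⁴
  Case 2: J = (π × 0.082^4) / 2 = 7.102 × 10⁻⁵ m⁴
  Case 3: J = (π × 0.086^4) / 2 = 8.592 × 10⁻⁵ m⁴
Ordering: 8.592 × 10⁻⁵ m⁴ (case 3) > 7.102 × 10⁻⁵ m⁴ (case 2) > 1.029 × 10⁻⁷ m⁴ (case 1)
Final answer: 3, 2, 1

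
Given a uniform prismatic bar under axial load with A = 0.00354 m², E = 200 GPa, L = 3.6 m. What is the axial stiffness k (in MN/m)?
Model: a uniform prismatic bar under axial load, so k = (A·E) / L.
Convert to SI units:
  E = 200 GPa = 2 × 10¹¹ Pa
Substitute:
  k = (0.00354 × (2 × 10¹¹)) / 3.6
  k = 1.967 × 10⁸ N/m
Convert: k = 1.967 × 10⁸ N/m = 196.7 MN/m
Final answer: k = 196.7 MN/m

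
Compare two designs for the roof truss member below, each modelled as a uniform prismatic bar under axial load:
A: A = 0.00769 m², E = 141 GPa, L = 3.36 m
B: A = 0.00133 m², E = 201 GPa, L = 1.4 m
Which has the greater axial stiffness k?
Model: a uniform prismatic bar under axial load, so k = (A·E) / L (SI units).
  A: k = (0.00769 × (1.41 × 10¹¹)) / 3.36 = 3.227 × 10⁸ N/m = 322.7 MN/m
  B: k = (0.00133 × (2.01 × 10¹¹)) / 1.4 = 1.91 × 10⁸ N/m = 191 MN/m
322.7 MN/m > 191 MN/m, so A is larger.
Final answer: A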